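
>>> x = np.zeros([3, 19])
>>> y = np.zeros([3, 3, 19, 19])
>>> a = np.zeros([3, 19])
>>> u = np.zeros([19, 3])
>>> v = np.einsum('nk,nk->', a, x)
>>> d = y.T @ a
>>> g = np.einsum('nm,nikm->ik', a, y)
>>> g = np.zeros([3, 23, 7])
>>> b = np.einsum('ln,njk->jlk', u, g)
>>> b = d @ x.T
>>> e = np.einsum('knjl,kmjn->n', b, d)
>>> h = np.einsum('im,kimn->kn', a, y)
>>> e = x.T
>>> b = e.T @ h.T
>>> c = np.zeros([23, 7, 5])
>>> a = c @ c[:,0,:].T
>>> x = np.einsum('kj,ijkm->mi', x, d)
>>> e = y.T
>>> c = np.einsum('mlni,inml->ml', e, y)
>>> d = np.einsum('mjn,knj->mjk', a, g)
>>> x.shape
(19, 19)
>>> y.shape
(3, 3, 19, 19)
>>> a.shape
(23, 7, 23)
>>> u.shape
(19, 3)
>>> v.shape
()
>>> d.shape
(23, 7, 3)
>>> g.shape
(3, 23, 7)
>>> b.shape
(3, 3)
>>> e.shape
(19, 19, 3, 3)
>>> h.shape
(3, 19)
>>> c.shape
(19, 19)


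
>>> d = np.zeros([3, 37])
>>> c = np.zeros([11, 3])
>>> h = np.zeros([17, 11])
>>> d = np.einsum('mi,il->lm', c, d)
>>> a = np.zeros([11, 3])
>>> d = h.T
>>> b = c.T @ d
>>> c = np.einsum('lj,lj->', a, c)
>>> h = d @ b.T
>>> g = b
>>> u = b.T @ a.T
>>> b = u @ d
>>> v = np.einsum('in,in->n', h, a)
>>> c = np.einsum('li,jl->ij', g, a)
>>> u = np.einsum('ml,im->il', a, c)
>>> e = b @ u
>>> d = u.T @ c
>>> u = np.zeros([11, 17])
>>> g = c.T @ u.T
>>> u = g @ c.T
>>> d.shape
(3, 11)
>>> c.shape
(17, 11)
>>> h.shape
(11, 3)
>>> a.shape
(11, 3)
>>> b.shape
(17, 17)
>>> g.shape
(11, 11)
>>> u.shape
(11, 17)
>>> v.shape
(3,)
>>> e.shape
(17, 3)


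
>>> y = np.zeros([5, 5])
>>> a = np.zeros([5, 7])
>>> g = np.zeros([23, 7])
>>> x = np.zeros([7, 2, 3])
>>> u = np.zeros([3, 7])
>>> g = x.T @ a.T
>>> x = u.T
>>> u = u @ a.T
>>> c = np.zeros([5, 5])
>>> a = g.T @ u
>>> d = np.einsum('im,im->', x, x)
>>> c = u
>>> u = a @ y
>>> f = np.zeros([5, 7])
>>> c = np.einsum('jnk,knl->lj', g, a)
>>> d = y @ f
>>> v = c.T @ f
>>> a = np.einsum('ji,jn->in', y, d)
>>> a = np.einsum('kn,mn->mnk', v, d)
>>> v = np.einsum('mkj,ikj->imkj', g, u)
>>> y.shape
(5, 5)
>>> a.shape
(5, 7, 3)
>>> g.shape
(3, 2, 5)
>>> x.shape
(7, 3)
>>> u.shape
(5, 2, 5)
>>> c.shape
(5, 3)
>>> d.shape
(5, 7)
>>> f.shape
(5, 7)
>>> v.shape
(5, 3, 2, 5)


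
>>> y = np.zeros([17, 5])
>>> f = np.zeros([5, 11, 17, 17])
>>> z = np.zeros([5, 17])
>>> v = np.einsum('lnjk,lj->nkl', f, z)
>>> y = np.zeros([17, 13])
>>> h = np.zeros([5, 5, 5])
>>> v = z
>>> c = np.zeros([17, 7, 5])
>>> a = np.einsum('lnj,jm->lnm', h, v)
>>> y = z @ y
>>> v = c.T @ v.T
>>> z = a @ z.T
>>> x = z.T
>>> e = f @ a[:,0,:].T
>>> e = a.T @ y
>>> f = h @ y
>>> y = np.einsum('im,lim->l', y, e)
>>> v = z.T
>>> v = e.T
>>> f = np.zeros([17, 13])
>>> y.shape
(17,)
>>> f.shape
(17, 13)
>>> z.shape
(5, 5, 5)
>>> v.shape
(13, 5, 17)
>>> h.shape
(5, 5, 5)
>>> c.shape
(17, 7, 5)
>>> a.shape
(5, 5, 17)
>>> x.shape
(5, 5, 5)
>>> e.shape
(17, 5, 13)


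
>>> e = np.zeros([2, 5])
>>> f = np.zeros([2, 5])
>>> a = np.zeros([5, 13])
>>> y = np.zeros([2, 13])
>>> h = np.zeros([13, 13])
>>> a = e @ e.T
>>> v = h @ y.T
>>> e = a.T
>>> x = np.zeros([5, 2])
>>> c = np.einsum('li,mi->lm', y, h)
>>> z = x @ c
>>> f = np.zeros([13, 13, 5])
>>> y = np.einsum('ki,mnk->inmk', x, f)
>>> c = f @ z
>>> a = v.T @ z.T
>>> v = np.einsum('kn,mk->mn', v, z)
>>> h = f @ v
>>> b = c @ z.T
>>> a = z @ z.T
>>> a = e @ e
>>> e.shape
(2, 2)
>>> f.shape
(13, 13, 5)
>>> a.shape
(2, 2)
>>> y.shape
(2, 13, 13, 5)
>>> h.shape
(13, 13, 2)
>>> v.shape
(5, 2)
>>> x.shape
(5, 2)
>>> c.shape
(13, 13, 13)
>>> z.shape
(5, 13)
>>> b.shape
(13, 13, 5)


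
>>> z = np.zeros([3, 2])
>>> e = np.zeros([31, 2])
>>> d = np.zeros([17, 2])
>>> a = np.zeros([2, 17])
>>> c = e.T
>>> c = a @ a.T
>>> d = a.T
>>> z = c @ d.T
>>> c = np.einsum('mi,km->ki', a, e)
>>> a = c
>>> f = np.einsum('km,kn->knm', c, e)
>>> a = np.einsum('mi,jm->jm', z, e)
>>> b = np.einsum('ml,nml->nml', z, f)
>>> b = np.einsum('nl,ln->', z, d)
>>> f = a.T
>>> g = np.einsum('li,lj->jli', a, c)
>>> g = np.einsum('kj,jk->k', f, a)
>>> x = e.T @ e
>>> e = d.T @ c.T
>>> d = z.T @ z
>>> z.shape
(2, 17)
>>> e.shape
(2, 31)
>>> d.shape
(17, 17)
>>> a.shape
(31, 2)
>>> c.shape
(31, 17)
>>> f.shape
(2, 31)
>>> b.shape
()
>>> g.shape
(2,)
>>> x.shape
(2, 2)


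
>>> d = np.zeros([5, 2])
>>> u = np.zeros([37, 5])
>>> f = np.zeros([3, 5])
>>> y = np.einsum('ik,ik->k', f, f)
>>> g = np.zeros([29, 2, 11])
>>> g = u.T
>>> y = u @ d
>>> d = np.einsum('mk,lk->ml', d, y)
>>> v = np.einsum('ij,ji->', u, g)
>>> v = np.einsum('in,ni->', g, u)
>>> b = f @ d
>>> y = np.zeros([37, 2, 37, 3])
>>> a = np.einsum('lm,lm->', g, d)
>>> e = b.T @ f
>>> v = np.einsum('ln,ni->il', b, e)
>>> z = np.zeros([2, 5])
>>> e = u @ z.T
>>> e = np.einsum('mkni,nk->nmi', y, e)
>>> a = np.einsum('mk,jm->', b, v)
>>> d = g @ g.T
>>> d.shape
(5, 5)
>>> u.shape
(37, 5)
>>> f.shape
(3, 5)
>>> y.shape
(37, 2, 37, 3)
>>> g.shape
(5, 37)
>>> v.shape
(5, 3)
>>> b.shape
(3, 37)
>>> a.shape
()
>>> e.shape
(37, 37, 3)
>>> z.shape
(2, 5)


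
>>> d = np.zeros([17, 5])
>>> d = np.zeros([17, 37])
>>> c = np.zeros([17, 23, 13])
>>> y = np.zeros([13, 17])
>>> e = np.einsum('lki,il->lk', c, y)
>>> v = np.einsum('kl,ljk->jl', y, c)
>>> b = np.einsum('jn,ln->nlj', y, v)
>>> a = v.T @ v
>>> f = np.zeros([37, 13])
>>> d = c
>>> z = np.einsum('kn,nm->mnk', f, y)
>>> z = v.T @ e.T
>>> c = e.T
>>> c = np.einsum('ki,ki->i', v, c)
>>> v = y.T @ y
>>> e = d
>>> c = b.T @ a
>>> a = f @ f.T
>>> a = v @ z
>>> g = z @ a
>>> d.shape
(17, 23, 13)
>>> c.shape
(13, 23, 17)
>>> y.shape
(13, 17)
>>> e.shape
(17, 23, 13)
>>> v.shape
(17, 17)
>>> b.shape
(17, 23, 13)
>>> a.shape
(17, 17)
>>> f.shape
(37, 13)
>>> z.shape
(17, 17)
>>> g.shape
(17, 17)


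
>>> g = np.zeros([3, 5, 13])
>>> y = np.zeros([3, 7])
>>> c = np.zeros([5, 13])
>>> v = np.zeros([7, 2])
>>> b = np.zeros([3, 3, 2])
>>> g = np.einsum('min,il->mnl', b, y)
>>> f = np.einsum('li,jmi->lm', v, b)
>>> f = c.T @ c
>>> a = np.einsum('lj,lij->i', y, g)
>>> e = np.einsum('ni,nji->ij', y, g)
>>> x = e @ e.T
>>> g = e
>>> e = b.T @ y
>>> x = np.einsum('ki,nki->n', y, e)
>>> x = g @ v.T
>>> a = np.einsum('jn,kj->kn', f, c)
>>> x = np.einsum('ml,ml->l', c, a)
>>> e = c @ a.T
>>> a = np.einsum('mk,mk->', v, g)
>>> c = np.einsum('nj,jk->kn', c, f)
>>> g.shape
(7, 2)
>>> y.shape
(3, 7)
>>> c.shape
(13, 5)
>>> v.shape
(7, 2)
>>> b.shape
(3, 3, 2)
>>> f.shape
(13, 13)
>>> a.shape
()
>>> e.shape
(5, 5)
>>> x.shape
(13,)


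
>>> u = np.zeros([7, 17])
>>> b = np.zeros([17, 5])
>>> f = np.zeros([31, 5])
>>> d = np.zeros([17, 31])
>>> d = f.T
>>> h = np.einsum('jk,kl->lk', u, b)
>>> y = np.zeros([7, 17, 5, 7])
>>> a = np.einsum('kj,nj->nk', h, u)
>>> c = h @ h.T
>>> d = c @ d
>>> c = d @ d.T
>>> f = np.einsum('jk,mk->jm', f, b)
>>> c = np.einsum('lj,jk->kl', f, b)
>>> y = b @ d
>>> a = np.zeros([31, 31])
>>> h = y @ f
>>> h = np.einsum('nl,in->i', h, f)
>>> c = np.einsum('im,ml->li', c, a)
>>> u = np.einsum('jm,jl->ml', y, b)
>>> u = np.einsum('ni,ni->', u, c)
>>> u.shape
()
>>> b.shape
(17, 5)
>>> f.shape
(31, 17)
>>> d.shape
(5, 31)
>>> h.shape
(31,)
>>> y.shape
(17, 31)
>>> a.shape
(31, 31)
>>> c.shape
(31, 5)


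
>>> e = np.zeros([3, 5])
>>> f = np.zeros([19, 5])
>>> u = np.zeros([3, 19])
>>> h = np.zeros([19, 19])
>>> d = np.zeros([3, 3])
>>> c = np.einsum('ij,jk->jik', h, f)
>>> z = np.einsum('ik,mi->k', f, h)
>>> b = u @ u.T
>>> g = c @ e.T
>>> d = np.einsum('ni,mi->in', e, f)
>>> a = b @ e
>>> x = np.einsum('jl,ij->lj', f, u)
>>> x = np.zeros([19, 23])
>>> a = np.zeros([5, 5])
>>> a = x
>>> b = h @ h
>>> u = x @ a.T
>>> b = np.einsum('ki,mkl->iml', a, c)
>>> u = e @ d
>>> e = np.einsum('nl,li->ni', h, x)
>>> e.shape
(19, 23)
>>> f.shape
(19, 5)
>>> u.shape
(3, 3)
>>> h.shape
(19, 19)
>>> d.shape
(5, 3)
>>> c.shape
(19, 19, 5)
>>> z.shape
(5,)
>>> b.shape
(23, 19, 5)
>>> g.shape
(19, 19, 3)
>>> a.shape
(19, 23)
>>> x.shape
(19, 23)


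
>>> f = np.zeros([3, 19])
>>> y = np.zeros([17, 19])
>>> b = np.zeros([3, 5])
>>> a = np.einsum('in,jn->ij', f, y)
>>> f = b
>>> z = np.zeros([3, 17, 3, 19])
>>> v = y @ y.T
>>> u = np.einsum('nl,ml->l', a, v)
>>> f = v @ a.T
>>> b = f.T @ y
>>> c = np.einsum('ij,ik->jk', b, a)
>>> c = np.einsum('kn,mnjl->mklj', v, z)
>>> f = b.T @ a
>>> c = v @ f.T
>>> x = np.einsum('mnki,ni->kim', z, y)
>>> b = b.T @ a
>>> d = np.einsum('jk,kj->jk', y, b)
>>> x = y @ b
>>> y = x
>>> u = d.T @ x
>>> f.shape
(19, 17)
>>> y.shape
(17, 17)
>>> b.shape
(19, 17)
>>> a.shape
(3, 17)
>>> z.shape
(3, 17, 3, 19)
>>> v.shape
(17, 17)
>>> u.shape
(19, 17)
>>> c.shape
(17, 19)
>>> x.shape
(17, 17)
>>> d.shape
(17, 19)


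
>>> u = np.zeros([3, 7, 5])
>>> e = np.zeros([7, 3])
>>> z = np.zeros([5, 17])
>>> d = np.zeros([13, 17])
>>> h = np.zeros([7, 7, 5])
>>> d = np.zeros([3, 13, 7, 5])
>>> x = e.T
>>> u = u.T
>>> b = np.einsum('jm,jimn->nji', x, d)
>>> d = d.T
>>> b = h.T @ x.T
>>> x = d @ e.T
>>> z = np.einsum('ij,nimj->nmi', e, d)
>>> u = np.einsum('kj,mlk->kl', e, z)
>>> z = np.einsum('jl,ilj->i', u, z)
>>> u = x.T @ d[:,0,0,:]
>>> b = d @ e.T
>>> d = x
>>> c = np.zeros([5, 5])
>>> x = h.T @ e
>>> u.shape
(7, 13, 7, 3)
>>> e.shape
(7, 3)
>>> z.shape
(5,)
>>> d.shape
(5, 7, 13, 7)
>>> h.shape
(7, 7, 5)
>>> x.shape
(5, 7, 3)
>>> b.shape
(5, 7, 13, 7)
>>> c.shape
(5, 5)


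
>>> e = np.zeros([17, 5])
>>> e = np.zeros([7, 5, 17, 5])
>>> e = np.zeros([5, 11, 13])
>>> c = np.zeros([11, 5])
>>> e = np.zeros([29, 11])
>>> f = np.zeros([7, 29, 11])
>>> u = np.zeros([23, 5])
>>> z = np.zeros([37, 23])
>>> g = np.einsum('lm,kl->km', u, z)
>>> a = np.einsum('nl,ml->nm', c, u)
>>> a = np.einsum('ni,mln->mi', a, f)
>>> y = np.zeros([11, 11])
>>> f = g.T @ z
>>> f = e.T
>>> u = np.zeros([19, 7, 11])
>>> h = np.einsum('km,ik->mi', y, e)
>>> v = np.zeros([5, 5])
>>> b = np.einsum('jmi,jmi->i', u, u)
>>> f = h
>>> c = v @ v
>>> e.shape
(29, 11)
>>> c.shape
(5, 5)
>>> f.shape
(11, 29)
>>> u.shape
(19, 7, 11)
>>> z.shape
(37, 23)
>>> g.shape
(37, 5)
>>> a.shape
(7, 23)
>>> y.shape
(11, 11)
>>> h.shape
(11, 29)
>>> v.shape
(5, 5)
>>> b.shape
(11,)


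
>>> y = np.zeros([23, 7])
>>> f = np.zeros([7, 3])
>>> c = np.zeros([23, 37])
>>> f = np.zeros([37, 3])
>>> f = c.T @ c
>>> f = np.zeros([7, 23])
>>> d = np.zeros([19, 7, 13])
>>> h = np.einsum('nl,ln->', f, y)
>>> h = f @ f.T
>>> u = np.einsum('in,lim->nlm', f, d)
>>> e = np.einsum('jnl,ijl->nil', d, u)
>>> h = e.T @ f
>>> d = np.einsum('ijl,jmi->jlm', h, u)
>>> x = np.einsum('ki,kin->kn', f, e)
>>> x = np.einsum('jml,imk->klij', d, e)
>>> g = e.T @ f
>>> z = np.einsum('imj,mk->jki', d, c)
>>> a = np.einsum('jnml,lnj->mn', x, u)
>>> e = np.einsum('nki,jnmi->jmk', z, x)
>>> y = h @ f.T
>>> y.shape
(13, 23, 7)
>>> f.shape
(7, 23)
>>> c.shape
(23, 37)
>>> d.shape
(23, 23, 19)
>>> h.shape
(13, 23, 23)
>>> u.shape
(23, 19, 13)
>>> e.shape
(13, 7, 37)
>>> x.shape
(13, 19, 7, 23)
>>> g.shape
(13, 23, 23)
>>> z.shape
(19, 37, 23)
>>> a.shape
(7, 19)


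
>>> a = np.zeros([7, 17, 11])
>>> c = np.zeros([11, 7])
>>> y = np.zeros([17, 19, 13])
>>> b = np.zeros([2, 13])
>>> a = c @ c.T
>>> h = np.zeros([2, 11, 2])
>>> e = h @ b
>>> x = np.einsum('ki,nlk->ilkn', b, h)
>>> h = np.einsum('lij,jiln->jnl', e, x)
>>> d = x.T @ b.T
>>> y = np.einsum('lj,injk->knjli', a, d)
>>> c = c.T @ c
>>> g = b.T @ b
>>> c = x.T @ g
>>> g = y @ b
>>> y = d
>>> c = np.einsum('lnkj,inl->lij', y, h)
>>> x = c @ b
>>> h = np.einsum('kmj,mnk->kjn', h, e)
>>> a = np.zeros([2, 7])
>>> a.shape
(2, 7)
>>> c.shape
(2, 13, 2)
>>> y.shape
(2, 2, 11, 2)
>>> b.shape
(2, 13)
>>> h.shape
(13, 2, 11)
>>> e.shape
(2, 11, 13)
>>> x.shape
(2, 13, 13)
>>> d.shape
(2, 2, 11, 2)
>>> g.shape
(2, 2, 11, 11, 13)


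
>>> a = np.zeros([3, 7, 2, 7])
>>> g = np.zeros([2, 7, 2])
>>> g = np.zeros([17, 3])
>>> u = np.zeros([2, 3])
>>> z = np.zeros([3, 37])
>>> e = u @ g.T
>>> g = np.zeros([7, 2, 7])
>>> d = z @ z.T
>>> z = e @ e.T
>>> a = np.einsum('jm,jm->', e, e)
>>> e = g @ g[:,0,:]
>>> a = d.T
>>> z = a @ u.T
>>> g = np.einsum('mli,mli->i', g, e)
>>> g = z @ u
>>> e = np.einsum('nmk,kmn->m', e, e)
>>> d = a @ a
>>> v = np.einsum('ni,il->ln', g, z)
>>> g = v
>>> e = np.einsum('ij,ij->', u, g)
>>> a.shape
(3, 3)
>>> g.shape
(2, 3)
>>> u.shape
(2, 3)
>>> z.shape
(3, 2)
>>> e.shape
()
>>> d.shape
(3, 3)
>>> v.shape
(2, 3)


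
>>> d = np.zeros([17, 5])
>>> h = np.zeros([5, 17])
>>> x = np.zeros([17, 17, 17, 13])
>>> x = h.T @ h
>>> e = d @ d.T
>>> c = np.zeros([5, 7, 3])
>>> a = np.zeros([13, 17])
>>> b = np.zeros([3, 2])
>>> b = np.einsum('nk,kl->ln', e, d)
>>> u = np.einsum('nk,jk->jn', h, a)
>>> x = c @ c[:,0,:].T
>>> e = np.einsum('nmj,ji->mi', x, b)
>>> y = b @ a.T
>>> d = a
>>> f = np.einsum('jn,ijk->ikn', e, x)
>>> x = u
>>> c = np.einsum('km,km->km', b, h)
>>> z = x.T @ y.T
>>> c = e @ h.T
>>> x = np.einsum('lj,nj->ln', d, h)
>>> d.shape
(13, 17)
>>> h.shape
(5, 17)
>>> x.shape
(13, 5)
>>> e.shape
(7, 17)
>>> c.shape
(7, 5)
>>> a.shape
(13, 17)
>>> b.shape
(5, 17)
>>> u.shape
(13, 5)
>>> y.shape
(5, 13)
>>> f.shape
(5, 5, 17)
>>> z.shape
(5, 5)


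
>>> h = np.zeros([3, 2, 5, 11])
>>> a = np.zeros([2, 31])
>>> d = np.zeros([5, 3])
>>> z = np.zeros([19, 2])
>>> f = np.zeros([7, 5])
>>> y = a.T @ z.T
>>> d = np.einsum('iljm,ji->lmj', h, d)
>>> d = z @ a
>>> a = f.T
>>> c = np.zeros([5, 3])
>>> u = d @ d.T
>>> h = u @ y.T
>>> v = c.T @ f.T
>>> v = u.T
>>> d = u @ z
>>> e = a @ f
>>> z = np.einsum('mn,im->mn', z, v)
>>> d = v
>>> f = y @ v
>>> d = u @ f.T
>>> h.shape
(19, 31)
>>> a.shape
(5, 7)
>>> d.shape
(19, 31)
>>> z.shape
(19, 2)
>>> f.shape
(31, 19)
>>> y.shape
(31, 19)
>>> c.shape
(5, 3)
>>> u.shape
(19, 19)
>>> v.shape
(19, 19)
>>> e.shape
(5, 5)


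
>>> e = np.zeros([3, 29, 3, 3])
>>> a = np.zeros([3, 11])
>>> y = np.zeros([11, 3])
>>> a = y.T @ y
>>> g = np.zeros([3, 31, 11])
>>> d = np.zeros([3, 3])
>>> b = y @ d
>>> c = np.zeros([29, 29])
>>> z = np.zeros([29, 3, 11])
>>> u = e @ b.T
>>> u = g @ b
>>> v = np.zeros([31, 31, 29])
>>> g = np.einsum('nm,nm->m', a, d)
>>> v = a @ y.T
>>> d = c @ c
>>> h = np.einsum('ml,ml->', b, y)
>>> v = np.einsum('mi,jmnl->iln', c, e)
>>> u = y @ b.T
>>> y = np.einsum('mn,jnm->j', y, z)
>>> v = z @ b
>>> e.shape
(3, 29, 3, 3)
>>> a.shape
(3, 3)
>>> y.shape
(29,)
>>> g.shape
(3,)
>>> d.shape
(29, 29)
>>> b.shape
(11, 3)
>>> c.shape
(29, 29)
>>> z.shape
(29, 3, 11)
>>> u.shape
(11, 11)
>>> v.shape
(29, 3, 3)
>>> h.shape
()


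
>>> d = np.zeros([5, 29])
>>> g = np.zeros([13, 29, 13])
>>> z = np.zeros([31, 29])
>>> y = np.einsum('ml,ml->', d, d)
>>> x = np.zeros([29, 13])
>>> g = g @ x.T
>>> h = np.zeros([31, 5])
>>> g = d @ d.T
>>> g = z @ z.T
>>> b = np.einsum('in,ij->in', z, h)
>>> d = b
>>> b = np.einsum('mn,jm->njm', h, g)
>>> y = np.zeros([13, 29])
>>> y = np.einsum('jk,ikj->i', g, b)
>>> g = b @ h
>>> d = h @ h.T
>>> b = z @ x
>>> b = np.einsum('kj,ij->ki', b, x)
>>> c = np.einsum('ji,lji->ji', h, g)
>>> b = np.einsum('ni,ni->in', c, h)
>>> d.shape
(31, 31)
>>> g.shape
(5, 31, 5)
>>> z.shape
(31, 29)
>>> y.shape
(5,)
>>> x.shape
(29, 13)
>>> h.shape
(31, 5)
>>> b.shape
(5, 31)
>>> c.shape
(31, 5)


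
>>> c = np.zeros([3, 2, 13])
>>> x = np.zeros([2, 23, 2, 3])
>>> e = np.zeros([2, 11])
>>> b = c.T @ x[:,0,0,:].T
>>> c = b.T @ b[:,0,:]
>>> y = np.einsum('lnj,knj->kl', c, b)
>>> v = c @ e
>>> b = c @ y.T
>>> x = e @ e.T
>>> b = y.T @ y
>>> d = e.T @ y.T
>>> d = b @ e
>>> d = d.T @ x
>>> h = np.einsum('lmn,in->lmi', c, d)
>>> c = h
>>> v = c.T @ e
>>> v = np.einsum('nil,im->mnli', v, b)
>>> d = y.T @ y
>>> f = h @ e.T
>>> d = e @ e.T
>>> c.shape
(2, 2, 11)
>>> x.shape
(2, 2)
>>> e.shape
(2, 11)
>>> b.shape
(2, 2)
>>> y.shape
(13, 2)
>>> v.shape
(2, 11, 11, 2)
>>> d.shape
(2, 2)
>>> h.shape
(2, 2, 11)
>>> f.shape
(2, 2, 2)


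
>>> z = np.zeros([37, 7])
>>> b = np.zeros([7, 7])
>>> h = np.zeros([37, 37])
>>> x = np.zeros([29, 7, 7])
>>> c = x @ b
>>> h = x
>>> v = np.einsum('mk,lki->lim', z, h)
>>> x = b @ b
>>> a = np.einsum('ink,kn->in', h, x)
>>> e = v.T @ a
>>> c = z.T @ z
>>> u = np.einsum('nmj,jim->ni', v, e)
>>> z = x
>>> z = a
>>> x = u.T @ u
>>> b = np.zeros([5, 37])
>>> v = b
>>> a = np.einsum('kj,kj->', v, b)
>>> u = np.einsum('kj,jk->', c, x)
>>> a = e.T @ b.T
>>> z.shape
(29, 7)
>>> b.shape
(5, 37)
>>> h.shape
(29, 7, 7)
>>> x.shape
(7, 7)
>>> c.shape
(7, 7)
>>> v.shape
(5, 37)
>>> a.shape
(7, 7, 5)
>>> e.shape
(37, 7, 7)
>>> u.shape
()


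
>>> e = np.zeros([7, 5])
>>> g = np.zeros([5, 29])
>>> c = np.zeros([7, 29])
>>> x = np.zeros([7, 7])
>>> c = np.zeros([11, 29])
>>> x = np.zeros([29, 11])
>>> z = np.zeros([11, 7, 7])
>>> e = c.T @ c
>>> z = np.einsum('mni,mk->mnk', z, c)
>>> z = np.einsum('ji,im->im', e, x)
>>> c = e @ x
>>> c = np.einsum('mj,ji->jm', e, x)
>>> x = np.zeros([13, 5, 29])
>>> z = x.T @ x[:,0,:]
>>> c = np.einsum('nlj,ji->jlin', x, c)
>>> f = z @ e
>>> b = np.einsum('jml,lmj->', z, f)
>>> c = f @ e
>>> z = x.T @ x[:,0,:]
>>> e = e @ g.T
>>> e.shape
(29, 5)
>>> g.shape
(5, 29)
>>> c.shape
(29, 5, 29)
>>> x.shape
(13, 5, 29)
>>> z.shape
(29, 5, 29)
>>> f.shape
(29, 5, 29)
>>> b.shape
()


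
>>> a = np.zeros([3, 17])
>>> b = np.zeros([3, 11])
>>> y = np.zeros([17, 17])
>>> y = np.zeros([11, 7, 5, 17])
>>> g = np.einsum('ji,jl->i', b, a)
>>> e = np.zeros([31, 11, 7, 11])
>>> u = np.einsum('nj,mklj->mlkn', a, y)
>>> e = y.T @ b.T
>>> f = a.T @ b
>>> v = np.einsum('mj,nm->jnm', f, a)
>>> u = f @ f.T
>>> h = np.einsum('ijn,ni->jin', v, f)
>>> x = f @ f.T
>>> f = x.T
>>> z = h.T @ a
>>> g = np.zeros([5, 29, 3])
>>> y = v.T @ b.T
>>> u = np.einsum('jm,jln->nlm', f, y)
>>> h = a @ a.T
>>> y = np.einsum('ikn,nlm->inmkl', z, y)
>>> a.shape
(3, 17)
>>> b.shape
(3, 11)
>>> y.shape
(17, 17, 3, 11, 3)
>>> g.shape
(5, 29, 3)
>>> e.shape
(17, 5, 7, 3)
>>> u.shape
(3, 3, 17)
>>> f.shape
(17, 17)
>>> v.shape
(11, 3, 17)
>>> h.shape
(3, 3)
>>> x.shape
(17, 17)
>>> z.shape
(17, 11, 17)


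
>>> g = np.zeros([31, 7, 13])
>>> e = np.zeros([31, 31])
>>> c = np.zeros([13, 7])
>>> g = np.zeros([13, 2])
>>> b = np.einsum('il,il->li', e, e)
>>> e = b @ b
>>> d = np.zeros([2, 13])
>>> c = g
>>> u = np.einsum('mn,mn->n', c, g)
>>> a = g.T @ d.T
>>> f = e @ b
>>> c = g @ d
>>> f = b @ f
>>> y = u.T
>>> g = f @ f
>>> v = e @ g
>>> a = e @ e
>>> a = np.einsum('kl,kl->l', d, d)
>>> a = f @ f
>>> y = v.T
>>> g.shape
(31, 31)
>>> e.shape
(31, 31)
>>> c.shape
(13, 13)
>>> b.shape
(31, 31)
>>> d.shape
(2, 13)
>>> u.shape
(2,)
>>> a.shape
(31, 31)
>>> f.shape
(31, 31)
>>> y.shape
(31, 31)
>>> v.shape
(31, 31)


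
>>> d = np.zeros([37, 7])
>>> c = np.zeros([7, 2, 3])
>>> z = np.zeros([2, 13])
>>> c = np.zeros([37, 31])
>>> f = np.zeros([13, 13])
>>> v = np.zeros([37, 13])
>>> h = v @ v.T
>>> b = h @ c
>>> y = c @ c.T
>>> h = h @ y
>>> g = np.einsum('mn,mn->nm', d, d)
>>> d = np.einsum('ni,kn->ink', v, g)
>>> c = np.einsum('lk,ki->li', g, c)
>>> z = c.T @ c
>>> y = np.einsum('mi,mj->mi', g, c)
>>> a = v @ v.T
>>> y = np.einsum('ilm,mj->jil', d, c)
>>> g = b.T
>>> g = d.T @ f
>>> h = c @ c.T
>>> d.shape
(13, 37, 7)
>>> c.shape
(7, 31)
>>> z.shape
(31, 31)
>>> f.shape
(13, 13)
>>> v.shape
(37, 13)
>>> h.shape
(7, 7)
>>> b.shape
(37, 31)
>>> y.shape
(31, 13, 37)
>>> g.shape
(7, 37, 13)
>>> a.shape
(37, 37)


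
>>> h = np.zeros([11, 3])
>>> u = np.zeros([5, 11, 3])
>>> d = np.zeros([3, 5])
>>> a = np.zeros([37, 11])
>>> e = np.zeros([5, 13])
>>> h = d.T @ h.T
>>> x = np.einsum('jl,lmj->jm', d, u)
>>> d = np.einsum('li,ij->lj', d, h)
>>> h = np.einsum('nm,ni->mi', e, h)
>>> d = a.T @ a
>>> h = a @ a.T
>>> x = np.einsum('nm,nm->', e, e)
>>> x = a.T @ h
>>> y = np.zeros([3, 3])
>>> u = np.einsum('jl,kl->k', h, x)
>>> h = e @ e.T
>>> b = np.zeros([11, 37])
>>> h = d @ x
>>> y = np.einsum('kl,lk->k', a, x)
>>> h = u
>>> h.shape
(11,)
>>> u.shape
(11,)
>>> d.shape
(11, 11)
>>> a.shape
(37, 11)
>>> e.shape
(5, 13)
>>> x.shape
(11, 37)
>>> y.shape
(37,)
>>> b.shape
(11, 37)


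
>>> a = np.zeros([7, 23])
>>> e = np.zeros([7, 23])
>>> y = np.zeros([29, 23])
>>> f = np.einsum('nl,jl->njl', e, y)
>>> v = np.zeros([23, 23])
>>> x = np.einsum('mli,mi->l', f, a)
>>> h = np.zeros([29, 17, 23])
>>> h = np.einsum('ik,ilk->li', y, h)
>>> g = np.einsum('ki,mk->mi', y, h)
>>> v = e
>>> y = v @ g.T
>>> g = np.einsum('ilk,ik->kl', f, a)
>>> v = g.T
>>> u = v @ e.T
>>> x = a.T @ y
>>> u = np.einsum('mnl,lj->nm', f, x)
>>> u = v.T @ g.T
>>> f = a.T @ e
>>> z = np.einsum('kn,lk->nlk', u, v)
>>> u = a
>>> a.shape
(7, 23)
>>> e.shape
(7, 23)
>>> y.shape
(7, 17)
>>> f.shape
(23, 23)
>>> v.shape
(29, 23)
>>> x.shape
(23, 17)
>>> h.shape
(17, 29)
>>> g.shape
(23, 29)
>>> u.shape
(7, 23)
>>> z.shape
(23, 29, 23)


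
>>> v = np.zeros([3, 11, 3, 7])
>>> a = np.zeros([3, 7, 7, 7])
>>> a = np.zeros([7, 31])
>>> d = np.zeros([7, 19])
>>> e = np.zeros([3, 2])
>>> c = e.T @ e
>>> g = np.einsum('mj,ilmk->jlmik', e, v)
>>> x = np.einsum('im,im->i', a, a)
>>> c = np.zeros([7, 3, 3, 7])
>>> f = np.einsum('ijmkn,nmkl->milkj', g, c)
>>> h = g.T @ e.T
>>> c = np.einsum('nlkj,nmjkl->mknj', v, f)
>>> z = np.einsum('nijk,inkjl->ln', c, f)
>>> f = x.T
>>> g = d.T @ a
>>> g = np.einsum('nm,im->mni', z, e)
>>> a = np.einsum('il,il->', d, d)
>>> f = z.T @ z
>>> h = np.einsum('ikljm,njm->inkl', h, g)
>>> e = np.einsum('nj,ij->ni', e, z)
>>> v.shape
(3, 11, 3, 7)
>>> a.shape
()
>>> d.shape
(7, 19)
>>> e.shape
(3, 11)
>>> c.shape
(2, 3, 3, 7)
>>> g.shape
(2, 11, 3)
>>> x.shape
(7,)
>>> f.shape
(2, 2)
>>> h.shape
(7, 2, 3, 3)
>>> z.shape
(11, 2)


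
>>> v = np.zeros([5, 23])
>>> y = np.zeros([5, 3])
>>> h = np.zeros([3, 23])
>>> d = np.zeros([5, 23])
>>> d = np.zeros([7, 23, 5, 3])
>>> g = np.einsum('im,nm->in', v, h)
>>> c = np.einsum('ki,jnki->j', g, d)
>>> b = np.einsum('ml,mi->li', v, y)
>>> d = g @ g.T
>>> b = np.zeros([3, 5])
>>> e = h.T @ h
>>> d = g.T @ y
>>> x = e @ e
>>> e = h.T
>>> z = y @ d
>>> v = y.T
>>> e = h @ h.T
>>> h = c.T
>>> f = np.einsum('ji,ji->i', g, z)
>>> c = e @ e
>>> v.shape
(3, 5)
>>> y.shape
(5, 3)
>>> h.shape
(7,)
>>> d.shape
(3, 3)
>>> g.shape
(5, 3)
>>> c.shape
(3, 3)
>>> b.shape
(3, 5)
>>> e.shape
(3, 3)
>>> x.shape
(23, 23)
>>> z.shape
(5, 3)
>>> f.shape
(3,)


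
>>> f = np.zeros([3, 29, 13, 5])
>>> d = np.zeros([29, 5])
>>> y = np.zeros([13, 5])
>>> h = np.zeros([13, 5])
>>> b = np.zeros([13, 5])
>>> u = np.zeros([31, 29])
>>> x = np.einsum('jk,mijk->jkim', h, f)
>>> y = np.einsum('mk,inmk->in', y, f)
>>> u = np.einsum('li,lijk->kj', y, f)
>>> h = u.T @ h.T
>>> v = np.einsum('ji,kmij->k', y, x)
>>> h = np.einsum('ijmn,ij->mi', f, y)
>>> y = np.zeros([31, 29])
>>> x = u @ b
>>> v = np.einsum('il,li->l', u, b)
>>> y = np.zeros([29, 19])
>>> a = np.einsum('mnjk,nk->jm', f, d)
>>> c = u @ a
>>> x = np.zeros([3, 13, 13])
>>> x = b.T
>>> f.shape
(3, 29, 13, 5)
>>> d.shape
(29, 5)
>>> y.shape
(29, 19)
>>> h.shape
(13, 3)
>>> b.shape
(13, 5)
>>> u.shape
(5, 13)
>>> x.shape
(5, 13)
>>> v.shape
(13,)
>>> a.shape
(13, 3)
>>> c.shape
(5, 3)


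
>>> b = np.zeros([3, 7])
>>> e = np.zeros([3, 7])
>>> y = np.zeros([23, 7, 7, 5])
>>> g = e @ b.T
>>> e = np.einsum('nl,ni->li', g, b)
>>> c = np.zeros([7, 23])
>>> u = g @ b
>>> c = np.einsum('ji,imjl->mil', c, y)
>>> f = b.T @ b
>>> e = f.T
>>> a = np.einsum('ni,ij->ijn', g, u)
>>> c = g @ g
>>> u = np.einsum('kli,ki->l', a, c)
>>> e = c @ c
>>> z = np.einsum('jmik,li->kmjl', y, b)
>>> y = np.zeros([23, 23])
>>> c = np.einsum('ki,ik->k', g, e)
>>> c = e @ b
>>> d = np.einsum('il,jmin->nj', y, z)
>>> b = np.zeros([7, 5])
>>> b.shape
(7, 5)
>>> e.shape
(3, 3)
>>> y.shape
(23, 23)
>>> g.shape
(3, 3)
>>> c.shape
(3, 7)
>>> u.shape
(7,)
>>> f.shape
(7, 7)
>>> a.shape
(3, 7, 3)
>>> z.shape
(5, 7, 23, 3)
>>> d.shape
(3, 5)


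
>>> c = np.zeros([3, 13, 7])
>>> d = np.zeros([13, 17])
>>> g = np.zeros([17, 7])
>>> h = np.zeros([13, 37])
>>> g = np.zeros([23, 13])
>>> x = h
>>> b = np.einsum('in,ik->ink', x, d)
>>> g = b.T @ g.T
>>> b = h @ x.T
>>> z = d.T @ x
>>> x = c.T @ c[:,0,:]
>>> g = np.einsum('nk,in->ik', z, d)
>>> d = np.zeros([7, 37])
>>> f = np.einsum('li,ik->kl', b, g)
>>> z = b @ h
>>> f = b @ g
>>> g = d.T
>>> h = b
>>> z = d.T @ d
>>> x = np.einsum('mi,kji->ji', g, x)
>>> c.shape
(3, 13, 7)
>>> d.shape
(7, 37)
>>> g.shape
(37, 7)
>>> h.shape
(13, 13)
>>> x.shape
(13, 7)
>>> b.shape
(13, 13)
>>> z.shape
(37, 37)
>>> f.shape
(13, 37)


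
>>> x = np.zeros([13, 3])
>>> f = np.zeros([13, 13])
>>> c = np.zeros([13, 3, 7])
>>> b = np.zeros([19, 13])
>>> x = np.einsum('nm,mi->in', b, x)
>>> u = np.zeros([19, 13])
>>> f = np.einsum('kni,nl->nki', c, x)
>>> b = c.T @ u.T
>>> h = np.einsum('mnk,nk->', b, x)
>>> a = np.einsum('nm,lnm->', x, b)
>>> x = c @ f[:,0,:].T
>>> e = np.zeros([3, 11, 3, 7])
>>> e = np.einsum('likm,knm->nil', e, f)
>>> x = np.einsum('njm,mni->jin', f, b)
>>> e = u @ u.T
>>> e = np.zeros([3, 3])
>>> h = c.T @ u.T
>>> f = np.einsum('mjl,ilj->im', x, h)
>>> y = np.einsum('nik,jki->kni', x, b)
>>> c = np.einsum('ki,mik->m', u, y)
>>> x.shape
(13, 19, 3)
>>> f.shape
(7, 13)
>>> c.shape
(3,)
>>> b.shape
(7, 3, 19)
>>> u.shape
(19, 13)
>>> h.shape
(7, 3, 19)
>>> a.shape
()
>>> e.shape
(3, 3)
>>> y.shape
(3, 13, 19)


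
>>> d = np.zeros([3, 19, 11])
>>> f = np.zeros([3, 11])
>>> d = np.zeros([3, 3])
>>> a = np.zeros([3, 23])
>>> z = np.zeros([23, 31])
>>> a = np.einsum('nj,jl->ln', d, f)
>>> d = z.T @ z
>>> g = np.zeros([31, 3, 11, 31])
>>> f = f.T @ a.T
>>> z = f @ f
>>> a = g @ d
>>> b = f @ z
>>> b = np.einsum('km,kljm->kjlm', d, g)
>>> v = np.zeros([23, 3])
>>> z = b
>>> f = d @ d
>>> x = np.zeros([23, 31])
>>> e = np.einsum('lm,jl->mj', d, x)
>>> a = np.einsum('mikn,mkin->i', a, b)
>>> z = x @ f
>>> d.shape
(31, 31)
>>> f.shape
(31, 31)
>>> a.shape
(3,)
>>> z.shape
(23, 31)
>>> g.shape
(31, 3, 11, 31)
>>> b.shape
(31, 11, 3, 31)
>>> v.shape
(23, 3)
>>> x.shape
(23, 31)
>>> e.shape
(31, 23)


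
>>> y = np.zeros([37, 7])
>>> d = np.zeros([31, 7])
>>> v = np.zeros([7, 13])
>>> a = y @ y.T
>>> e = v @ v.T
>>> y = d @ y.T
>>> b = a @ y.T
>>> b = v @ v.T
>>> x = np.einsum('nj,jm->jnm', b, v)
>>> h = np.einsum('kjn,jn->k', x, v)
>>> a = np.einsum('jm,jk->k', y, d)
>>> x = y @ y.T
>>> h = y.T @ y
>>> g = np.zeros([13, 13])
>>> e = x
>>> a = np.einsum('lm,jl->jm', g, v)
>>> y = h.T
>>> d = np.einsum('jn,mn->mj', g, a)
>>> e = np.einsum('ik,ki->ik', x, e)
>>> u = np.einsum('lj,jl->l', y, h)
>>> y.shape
(37, 37)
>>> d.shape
(7, 13)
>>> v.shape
(7, 13)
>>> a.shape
(7, 13)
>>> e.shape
(31, 31)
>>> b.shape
(7, 7)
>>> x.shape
(31, 31)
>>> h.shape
(37, 37)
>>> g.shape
(13, 13)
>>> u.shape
(37,)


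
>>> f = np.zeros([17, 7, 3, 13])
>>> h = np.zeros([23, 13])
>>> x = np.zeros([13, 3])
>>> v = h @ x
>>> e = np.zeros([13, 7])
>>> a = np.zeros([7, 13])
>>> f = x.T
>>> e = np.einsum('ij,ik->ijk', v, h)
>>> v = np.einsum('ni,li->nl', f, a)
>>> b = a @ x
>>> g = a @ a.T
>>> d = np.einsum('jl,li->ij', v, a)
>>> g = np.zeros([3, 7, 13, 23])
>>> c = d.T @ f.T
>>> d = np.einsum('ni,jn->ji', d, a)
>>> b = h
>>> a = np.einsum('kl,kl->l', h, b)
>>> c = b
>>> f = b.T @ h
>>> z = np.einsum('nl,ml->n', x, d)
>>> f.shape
(13, 13)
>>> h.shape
(23, 13)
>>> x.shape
(13, 3)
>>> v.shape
(3, 7)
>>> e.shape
(23, 3, 13)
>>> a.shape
(13,)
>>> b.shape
(23, 13)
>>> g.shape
(3, 7, 13, 23)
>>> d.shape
(7, 3)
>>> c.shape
(23, 13)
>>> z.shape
(13,)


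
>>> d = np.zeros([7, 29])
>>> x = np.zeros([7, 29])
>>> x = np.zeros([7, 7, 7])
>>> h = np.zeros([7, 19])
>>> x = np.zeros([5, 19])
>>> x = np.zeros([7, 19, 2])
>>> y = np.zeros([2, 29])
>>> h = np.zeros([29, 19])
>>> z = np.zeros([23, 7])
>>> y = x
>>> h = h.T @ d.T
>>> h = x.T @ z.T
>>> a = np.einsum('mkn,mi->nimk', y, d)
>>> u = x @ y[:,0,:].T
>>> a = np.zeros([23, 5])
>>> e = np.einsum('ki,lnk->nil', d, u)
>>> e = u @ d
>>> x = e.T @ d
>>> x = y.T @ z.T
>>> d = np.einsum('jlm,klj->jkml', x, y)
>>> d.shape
(2, 7, 23, 19)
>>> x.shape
(2, 19, 23)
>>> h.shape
(2, 19, 23)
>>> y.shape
(7, 19, 2)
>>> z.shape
(23, 7)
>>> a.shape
(23, 5)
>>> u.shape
(7, 19, 7)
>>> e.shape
(7, 19, 29)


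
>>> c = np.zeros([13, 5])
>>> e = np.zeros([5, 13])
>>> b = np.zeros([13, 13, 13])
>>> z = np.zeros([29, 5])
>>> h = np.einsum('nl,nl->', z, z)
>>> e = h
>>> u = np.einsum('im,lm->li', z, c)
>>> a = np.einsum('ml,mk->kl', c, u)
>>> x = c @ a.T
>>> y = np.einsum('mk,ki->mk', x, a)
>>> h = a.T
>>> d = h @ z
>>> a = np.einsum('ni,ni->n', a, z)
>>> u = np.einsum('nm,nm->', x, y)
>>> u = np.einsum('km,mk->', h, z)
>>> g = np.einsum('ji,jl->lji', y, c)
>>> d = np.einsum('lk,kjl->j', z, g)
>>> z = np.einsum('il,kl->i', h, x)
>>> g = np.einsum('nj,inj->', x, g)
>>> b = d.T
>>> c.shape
(13, 5)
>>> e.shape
()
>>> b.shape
(13,)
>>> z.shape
(5,)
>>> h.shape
(5, 29)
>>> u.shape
()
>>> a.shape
(29,)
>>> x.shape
(13, 29)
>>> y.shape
(13, 29)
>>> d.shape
(13,)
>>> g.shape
()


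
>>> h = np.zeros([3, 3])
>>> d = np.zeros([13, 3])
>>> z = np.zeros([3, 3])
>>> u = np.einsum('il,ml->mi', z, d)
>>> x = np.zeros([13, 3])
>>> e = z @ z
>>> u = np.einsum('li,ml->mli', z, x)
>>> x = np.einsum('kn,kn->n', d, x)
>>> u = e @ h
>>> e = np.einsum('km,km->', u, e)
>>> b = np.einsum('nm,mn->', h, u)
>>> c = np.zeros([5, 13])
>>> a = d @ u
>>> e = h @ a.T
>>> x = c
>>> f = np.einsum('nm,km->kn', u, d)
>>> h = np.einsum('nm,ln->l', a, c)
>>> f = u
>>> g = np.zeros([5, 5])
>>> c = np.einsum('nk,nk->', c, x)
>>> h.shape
(5,)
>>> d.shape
(13, 3)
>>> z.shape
(3, 3)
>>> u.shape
(3, 3)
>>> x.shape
(5, 13)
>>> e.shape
(3, 13)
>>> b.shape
()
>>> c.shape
()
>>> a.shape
(13, 3)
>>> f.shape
(3, 3)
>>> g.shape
(5, 5)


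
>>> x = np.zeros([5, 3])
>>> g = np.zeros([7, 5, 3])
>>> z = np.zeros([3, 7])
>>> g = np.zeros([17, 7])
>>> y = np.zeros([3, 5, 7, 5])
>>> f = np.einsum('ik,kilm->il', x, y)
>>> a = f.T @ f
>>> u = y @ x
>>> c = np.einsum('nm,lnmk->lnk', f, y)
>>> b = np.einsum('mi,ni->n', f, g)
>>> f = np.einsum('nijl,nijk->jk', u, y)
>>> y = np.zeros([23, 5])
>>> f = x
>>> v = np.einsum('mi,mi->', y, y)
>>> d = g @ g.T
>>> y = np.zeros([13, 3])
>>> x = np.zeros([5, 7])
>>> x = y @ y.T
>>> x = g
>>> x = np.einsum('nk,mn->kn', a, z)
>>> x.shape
(7, 7)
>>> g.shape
(17, 7)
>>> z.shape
(3, 7)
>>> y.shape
(13, 3)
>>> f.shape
(5, 3)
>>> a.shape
(7, 7)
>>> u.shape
(3, 5, 7, 3)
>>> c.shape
(3, 5, 5)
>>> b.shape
(17,)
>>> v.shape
()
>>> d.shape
(17, 17)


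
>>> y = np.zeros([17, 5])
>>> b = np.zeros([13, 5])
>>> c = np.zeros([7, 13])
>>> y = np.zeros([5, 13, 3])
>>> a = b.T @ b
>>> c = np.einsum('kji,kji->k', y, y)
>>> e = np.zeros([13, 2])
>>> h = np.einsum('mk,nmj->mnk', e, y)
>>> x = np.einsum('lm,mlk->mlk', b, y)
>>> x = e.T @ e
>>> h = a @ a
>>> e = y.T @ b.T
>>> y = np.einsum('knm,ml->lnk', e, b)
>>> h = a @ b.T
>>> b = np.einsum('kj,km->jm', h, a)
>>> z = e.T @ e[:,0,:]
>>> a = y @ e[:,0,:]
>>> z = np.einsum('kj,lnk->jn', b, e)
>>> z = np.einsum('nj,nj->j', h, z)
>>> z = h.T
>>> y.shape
(5, 13, 3)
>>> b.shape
(13, 5)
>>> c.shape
(5,)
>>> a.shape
(5, 13, 13)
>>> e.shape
(3, 13, 13)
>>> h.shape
(5, 13)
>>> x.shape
(2, 2)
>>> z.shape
(13, 5)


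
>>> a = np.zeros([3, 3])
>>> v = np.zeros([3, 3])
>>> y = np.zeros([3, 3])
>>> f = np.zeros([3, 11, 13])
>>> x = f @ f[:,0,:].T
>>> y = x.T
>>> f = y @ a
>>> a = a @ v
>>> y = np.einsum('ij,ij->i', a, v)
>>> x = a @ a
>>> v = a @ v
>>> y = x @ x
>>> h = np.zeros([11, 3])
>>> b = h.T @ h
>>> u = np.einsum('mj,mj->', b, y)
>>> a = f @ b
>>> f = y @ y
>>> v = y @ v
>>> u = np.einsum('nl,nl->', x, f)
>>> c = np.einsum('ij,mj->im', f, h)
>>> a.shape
(3, 11, 3)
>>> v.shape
(3, 3)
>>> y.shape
(3, 3)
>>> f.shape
(3, 3)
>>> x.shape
(3, 3)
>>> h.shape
(11, 3)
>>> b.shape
(3, 3)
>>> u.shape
()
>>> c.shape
(3, 11)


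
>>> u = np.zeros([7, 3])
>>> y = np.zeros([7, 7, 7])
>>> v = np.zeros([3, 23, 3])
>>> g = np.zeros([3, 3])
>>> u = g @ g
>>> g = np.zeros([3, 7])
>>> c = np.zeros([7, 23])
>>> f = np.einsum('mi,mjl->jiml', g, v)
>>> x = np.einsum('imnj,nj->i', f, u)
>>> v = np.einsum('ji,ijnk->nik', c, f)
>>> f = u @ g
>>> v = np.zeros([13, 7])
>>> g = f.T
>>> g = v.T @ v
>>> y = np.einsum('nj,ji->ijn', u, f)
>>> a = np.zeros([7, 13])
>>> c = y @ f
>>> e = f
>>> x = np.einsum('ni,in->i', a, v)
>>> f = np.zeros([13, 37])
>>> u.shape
(3, 3)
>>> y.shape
(7, 3, 3)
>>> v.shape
(13, 7)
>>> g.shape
(7, 7)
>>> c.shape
(7, 3, 7)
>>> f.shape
(13, 37)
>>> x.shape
(13,)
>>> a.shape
(7, 13)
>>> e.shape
(3, 7)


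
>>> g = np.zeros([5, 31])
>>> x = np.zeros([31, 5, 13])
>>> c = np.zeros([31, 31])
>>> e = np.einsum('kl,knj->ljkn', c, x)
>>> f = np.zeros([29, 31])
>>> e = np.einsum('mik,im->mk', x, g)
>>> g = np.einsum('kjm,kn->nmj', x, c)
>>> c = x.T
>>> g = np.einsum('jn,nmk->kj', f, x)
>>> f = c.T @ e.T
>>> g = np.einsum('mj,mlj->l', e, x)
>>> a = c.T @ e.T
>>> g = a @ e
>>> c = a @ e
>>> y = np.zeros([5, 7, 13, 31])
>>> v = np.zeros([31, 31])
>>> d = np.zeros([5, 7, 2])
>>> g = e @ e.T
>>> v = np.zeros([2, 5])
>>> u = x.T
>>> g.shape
(31, 31)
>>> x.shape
(31, 5, 13)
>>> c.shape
(31, 5, 13)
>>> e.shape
(31, 13)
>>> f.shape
(31, 5, 31)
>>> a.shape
(31, 5, 31)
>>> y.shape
(5, 7, 13, 31)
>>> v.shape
(2, 5)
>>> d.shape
(5, 7, 2)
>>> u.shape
(13, 5, 31)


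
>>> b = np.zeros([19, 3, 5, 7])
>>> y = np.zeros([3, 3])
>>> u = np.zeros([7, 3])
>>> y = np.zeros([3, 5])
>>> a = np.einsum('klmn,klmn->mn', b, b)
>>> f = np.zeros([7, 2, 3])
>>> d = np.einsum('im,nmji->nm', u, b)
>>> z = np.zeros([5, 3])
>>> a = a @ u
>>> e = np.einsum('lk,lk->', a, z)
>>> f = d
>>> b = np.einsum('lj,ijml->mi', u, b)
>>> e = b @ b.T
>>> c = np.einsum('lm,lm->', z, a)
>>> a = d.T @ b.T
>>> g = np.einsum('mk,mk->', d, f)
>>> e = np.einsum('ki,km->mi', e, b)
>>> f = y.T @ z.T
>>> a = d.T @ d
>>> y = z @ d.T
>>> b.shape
(5, 19)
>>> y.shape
(5, 19)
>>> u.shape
(7, 3)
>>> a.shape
(3, 3)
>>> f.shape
(5, 5)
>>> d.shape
(19, 3)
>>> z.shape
(5, 3)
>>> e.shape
(19, 5)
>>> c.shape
()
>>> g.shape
()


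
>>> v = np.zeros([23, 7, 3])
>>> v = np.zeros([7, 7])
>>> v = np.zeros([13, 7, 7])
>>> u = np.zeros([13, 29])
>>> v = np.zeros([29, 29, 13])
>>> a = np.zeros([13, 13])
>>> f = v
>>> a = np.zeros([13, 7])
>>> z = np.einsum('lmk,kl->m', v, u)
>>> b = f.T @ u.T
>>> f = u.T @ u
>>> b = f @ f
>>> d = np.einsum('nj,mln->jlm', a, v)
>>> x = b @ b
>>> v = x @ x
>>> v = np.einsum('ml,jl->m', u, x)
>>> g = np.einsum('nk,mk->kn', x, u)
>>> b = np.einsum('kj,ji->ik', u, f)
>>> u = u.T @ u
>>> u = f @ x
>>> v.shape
(13,)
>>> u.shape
(29, 29)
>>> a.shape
(13, 7)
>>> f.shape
(29, 29)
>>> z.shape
(29,)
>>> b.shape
(29, 13)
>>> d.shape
(7, 29, 29)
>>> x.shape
(29, 29)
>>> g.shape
(29, 29)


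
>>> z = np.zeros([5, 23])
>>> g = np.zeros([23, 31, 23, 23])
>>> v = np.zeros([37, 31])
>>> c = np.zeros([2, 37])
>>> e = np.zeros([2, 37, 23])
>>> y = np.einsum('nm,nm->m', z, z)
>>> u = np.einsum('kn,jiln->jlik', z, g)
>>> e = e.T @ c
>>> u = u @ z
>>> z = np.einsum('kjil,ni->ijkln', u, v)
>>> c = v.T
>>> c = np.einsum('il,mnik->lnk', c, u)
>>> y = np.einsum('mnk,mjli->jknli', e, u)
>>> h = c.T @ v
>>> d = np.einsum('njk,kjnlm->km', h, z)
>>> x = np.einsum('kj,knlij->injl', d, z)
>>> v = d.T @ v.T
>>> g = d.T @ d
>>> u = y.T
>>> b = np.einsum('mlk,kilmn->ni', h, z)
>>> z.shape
(31, 23, 23, 23, 37)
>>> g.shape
(37, 37)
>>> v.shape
(37, 37)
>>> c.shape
(37, 23, 23)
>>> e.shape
(23, 37, 37)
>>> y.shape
(23, 37, 37, 31, 23)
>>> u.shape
(23, 31, 37, 37, 23)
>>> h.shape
(23, 23, 31)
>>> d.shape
(31, 37)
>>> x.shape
(23, 23, 37, 23)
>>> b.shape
(37, 23)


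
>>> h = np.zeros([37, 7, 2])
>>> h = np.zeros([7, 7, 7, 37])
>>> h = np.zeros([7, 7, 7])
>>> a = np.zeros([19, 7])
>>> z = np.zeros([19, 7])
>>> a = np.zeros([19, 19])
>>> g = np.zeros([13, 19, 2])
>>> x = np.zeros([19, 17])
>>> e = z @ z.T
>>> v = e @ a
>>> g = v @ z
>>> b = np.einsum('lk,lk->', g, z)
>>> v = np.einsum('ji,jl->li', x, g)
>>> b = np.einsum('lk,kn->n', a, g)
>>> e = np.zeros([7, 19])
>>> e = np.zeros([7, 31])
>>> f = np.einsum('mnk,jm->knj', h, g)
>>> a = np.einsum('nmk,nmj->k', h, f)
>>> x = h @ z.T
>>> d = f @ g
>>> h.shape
(7, 7, 7)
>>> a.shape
(7,)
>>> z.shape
(19, 7)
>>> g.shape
(19, 7)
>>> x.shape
(7, 7, 19)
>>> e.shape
(7, 31)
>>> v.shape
(7, 17)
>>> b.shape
(7,)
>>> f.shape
(7, 7, 19)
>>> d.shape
(7, 7, 7)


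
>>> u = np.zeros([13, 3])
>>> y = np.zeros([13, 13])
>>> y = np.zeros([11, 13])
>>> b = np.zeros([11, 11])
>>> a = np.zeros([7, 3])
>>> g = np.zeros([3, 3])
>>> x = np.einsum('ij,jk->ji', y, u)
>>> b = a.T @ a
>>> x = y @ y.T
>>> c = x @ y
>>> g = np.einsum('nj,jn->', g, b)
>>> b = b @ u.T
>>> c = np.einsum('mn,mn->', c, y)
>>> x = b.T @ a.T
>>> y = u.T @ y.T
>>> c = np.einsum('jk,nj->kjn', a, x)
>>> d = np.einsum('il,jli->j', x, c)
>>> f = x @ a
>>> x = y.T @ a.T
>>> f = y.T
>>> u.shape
(13, 3)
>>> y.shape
(3, 11)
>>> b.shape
(3, 13)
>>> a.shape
(7, 3)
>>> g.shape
()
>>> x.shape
(11, 7)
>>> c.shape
(3, 7, 13)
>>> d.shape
(3,)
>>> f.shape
(11, 3)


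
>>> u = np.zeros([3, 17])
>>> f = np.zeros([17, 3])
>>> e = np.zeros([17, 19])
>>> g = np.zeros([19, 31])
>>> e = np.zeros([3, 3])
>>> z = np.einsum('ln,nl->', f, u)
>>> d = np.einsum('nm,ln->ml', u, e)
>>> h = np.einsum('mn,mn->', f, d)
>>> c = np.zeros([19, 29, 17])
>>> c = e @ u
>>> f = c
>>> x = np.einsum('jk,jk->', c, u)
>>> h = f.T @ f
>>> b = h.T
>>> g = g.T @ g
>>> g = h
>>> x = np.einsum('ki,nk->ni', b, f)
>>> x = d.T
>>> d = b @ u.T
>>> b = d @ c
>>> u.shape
(3, 17)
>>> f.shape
(3, 17)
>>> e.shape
(3, 3)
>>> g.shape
(17, 17)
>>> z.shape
()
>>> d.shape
(17, 3)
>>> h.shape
(17, 17)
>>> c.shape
(3, 17)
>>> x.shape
(3, 17)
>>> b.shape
(17, 17)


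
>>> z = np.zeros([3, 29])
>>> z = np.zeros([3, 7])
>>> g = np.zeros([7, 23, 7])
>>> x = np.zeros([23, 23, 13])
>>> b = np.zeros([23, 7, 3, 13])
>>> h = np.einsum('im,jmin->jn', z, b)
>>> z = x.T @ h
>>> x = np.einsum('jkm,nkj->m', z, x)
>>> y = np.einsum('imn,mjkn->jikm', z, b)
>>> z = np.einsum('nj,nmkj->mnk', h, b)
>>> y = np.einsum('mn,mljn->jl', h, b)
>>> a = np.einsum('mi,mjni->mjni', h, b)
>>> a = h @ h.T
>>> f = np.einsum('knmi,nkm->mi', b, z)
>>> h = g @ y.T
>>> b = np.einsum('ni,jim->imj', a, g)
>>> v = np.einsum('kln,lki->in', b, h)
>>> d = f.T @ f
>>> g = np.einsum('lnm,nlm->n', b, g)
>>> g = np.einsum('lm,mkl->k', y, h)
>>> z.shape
(7, 23, 3)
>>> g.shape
(23,)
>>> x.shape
(13,)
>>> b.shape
(23, 7, 7)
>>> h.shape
(7, 23, 3)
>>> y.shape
(3, 7)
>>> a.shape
(23, 23)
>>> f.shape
(3, 13)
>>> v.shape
(3, 7)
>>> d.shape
(13, 13)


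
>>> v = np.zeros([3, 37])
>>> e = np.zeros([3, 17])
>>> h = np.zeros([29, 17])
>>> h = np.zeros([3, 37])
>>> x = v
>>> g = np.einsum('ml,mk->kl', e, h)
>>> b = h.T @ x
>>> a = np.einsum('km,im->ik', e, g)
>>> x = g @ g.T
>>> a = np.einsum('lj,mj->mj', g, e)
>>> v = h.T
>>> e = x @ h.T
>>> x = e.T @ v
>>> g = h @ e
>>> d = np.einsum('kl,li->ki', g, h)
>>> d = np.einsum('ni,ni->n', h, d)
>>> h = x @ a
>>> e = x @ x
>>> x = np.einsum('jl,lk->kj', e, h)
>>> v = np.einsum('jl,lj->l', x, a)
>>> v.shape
(3,)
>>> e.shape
(3, 3)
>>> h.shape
(3, 17)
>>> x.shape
(17, 3)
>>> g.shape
(3, 3)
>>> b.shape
(37, 37)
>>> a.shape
(3, 17)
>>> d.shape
(3,)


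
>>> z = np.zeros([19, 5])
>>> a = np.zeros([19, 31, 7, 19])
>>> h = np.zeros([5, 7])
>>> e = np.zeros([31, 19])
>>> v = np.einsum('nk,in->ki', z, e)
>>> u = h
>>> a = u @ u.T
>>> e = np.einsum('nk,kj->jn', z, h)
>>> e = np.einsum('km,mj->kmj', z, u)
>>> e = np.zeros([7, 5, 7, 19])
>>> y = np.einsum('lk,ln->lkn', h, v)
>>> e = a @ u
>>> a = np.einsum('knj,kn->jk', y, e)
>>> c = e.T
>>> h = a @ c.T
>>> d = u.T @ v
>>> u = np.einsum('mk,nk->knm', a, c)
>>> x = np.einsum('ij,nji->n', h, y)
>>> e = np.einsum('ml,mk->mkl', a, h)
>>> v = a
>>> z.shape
(19, 5)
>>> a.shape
(31, 5)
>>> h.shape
(31, 7)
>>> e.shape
(31, 7, 5)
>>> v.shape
(31, 5)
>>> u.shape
(5, 7, 31)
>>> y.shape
(5, 7, 31)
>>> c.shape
(7, 5)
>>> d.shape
(7, 31)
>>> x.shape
(5,)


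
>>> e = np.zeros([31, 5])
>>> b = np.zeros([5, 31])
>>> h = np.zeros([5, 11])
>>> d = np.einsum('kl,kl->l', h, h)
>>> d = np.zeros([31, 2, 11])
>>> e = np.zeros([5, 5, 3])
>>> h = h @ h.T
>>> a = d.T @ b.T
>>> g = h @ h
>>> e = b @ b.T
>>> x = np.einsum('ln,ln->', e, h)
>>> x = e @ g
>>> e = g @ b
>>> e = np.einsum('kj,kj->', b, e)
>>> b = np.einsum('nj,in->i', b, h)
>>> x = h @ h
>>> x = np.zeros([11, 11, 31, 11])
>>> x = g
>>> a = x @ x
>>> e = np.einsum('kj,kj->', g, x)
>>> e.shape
()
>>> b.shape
(5,)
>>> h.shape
(5, 5)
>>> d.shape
(31, 2, 11)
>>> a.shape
(5, 5)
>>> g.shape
(5, 5)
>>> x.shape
(5, 5)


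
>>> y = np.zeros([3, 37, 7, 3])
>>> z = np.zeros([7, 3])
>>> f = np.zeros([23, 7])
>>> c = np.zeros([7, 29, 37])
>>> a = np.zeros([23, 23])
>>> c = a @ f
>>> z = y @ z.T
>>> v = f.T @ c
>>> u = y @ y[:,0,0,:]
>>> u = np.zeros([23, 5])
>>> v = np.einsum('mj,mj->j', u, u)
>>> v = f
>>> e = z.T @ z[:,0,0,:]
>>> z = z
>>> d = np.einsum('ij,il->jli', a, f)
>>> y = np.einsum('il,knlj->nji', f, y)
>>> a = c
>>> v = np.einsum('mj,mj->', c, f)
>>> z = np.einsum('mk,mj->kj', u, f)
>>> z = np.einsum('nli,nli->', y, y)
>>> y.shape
(37, 3, 23)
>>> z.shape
()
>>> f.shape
(23, 7)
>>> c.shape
(23, 7)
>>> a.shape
(23, 7)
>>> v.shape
()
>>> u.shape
(23, 5)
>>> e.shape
(7, 7, 37, 7)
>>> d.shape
(23, 7, 23)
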